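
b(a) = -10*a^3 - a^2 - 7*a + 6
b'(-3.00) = -271.00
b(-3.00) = 288.00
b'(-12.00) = -4303.00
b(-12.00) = 17226.00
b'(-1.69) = -89.30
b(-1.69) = 63.24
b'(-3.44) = -355.13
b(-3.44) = 425.32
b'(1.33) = -62.73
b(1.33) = -28.61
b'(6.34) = -1225.55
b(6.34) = -2626.98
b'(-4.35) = -565.98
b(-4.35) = 840.66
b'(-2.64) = -210.81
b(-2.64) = 201.51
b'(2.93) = -270.41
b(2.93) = -274.63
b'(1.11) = -46.18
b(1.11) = -16.68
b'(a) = -30*a^2 - 2*a - 7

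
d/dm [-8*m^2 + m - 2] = 1 - 16*m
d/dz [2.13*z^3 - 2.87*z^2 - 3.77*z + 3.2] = 6.39*z^2 - 5.74*z - 3.77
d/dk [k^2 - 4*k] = 2*k - 4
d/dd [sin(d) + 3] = cos(d)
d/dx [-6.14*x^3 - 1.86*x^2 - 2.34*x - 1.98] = -18.42*x^2 - 3.72*x - 2.34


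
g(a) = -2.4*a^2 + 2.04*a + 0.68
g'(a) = 2.04 - 4.8*a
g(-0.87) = -2.91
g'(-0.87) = 6.22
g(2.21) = -6.53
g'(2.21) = -8.57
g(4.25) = -34.00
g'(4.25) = -18.36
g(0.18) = 0.97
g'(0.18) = 1.18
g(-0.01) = 0.66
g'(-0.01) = 2.09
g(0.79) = 0.79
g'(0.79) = -1.75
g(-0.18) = 0.24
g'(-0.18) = 2.90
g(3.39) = -19.99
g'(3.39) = -14.23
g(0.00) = 0.68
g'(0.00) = 2.04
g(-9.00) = -212.08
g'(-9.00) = 45.24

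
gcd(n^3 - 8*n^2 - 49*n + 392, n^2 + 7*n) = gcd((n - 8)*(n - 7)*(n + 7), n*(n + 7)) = n + 7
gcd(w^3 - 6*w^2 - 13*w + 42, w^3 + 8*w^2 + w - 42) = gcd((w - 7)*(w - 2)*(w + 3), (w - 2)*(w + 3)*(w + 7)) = w^2 + w - 6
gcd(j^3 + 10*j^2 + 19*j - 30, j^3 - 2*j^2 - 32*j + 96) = j + 6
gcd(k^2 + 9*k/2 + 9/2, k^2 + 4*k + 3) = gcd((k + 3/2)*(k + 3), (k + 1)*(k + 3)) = k + 3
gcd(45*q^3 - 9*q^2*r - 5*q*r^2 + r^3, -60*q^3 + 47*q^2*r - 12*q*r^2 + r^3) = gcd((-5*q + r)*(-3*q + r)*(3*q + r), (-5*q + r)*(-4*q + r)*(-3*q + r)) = 15*q^2 - 8*q*r + r^2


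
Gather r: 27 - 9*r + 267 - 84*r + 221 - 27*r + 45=560 - 120*r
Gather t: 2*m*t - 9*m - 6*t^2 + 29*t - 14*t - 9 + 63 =-9*m - 6*t^2 + t*(2*m + 15) + 54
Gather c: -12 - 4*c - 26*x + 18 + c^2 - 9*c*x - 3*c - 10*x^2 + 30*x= c^2 + c*(-9*x - 7) - 10*x^2 + 4*x + 6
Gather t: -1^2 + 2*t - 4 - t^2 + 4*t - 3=-t^2 + 6*t - 8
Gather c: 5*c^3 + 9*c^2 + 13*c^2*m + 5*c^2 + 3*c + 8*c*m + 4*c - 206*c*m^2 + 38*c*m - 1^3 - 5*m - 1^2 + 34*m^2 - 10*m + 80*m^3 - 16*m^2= 5*c^3 + c^2*(13*m + 14) + c*(-206*m^2 + 46*m + 7) + 80*m^3 + 18*m^2 - 15*m - 2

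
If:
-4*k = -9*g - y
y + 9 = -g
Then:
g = -y - 9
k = -2*y - 81/4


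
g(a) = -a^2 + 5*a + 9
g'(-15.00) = 35.00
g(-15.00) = -291.00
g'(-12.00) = 29.00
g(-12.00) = -195.00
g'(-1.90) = 8.80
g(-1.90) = -4.11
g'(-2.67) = 10.34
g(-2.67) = -11.48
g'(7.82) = -10.64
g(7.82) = -13.05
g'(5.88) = -6.76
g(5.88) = 3.83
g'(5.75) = -6.50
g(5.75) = 4.69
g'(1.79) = 1.42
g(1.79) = 14.75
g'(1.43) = 2.14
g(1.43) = 14.11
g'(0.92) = 3.16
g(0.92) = 12.75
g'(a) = 5 - 2*a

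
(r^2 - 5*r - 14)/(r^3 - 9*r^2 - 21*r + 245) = (r + 2)/(r^2 - 2*r - 35)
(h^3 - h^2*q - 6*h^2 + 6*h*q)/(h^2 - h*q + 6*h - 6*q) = h*(h - 6)/(h + 6)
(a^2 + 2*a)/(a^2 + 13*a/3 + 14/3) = 3*a/(3*a + 7)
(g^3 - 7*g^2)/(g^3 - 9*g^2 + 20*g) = g*(g - 7)/(g^2 - 9*g + 20)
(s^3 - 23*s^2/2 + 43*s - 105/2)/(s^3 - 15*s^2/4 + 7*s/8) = 4*(s^2 - 8*s + 15)/(s*(4*s - 1))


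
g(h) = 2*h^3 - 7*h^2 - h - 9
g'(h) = 6*h^2 - 14*h - 1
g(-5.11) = -453.54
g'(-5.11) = 227.21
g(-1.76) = -39.83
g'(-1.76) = 42.23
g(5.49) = 105.47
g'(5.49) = 102.98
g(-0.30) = -9.38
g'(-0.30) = 3.74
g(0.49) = -10.94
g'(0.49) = -6.42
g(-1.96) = -48.99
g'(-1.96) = 49.49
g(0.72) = -12.60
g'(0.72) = -7.97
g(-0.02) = -8.98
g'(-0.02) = -0.72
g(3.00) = -21.00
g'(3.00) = 11.00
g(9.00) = 873.00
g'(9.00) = 359.00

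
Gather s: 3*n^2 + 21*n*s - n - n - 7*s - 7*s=3*n^2 - 2*n + s*(21*n - 14)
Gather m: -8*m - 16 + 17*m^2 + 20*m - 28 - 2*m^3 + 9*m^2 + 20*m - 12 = -2*m^3 + 26*m^2 + 32*m - 56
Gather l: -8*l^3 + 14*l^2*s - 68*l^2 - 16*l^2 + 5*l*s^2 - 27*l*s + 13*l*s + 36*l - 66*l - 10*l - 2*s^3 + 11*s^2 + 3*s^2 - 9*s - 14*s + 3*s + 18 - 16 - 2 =-8*l^3 + l^2*(14*s - 84) + l*(5*s^2 - 14*s - 40) - 2*s^3 + 14*s^2 - 20*s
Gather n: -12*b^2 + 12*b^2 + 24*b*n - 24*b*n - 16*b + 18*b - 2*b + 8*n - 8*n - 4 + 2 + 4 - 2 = 0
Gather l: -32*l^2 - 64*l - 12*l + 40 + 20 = -32*l^2 - 76*l + 60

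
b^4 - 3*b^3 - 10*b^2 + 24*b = b*(b - 4)*(b - 2)*(b + 3)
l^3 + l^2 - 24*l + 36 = (l - 3)*(l - 2)*(l + 6)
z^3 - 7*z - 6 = (z - 3)*(z + 1)*(z + 2)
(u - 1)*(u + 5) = u^2 + 4*u - 5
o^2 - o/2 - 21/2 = (o - 7/2)*(o + 3)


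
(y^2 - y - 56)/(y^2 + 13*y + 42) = (y - 8)/(y + 6)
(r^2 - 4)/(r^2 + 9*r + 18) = (r^2 - 4)/(r^2 + 9*r + 18)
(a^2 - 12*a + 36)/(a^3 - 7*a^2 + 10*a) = (a^2 - 12*a + 36)/(a*(a^2 - 7*a + 10))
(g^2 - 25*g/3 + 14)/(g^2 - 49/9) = 3*(g - 6)/(3*g + 7)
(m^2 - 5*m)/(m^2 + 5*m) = (m - 5)/(m + 5)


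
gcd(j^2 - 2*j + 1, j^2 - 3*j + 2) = j - 1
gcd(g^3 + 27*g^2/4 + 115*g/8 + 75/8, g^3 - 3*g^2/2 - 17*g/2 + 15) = g + 3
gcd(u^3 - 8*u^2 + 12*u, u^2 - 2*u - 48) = 1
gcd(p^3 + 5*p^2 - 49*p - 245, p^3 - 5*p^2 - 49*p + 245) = p^2 - 49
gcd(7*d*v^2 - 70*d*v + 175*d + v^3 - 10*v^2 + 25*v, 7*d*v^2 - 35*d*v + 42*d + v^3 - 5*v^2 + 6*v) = 7*d + v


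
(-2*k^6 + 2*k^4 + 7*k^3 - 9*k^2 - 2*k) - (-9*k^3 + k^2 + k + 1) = -2*k^6 + 2*k^4 + 16*k^3 - 10*k^2 - 3*k - 1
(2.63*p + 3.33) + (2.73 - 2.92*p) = 6.06 - 0.29*p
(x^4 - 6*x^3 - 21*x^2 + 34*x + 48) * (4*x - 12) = 4*x^5 - 36*x^4 - 12*x^3 + 388*x^2 - 216*x - 576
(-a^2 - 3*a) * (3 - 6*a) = 6*a^3 + 15*a^2 - 9*a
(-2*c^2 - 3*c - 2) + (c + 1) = -2*c^2 - 2*c - 1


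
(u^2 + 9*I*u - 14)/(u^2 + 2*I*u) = (u + 7*I)/u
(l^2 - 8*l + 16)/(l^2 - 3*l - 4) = (l - 4)/(l + 1)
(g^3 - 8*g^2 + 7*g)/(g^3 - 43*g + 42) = g*(g - 7)/(g^2 + g - 42)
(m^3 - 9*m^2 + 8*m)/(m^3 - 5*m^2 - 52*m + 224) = m*(m - 1)/(m^2 + 3*m - 28)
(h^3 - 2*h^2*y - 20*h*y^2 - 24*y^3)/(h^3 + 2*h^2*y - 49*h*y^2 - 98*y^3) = (-h^2 + 4*h*y + 12*y^2)/(-h^2 + 49*y^2)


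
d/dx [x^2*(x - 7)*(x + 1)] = 2*x*(2*x^2 - 9*x - 7)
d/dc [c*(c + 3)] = 2*c + 3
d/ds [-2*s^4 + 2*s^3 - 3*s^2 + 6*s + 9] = -8*s^3 + 6*s^2 - 6*s + 6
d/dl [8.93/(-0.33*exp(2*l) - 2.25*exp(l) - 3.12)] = (5.8938*exp(l) + 20.0925)*exp(l)/(0.33*exp(2*l) + 2.25*exp(l) + 3.12)^2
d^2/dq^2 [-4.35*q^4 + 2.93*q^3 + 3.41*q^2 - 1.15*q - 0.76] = -52.2*q^2 + 17.58*q + 6.82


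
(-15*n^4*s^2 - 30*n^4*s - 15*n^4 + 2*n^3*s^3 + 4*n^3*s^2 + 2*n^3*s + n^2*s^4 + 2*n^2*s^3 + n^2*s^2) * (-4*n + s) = 60*n^5*s^2 + 120*n^5*s + 60*n^5 - 23*n^4*s^3 - 46*n^4*s^2 - 23*n^4*s - 2*n^3*s^4 - 4*n^3*s^3 - 2*n^3*s^2 + n^2*s^5 + 2*n^2*s^4 + n^2*s^3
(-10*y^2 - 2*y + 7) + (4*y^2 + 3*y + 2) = -6*y^2 + y + 9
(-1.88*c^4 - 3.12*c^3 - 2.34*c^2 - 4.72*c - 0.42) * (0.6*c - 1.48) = -1.128*c^5 + 0.9104*c^4 + 3.2136*c^3 + 0.6312*c^2 + 6.7336*c + 0.6216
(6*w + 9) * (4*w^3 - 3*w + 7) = 24*w^4 + 36*w^3 - 18*w^2 + 15*w + 63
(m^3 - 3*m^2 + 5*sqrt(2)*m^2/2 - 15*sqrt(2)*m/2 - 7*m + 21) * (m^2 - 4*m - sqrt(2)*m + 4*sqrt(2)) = m^5 - 7*m^4 + 3*sqrt(2)*m^4/2 - 21*sqrt(2)*m^3/2 + 25*sqrt(2)*m^2 + 84*m^2 - 144*m - 49*sqrt(2)*m + 84*sqrt(2)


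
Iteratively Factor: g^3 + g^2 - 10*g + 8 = (g - 2)*(g^2 + 3*g - 4) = (g - 2)*(g - 1)*(g + 4)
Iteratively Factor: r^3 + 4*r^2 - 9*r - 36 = (r + 4)*(r^2 - 9) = (r + 3)*(r + 4)*(r - 3)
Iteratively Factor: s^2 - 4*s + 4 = (s - 2)*(s - 2)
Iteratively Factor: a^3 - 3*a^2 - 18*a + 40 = (a + 4)*(a^2 - 7*a + 10) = (a - 2)*(a + 4)*(a - 5)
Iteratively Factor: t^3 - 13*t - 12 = (t + 3)*(t^2 - 3*t - 4) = (t - 4)*(t + 3)*(t + 1)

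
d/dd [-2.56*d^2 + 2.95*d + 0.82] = 2.95 - 5.12*d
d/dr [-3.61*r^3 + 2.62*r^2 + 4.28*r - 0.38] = -10.83*r^2 + 5.24*r + 4.28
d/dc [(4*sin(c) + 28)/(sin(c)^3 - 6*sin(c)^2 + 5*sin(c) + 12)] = 4*(-2*sin(c)^3 - 15*sin(c)^2 + 84*sin(c) - 23)*cos(c)/(sin(c)^3 - 6*sin(c)^2 + 5*sin(c) + 12)^2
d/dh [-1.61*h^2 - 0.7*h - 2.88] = -3.22*h - 0.7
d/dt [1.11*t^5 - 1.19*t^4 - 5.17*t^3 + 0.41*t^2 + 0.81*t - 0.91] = 5.55*t^4 - 4.76*t^3 - 15.51*t^2 + 0.82*t + 0.81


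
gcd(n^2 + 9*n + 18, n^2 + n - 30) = n + 6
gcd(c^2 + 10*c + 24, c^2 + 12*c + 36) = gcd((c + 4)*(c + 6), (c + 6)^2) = c + 6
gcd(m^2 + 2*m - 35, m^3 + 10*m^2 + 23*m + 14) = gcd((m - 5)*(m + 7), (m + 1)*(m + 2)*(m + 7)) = m + 7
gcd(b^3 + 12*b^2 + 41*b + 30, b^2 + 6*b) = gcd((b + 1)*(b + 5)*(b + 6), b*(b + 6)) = b + 6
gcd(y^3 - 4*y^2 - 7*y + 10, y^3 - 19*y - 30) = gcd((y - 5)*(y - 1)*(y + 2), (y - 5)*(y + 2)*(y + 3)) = y^2 - 3*y - 10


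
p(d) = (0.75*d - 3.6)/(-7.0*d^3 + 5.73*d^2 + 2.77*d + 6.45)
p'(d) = (0.75*d - 3.6)*(21.0*d^2 - 11.46*d - 2.77)/(-7.0*d^3 + 5.73*d^2 + 2.77*d + 6.45)^2 + 0.75/(-7.0*d^3 + 5.73*d^2 + 2.77*d + 6.45)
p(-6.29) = -0.00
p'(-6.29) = -0.00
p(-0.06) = -0.58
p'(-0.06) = 0.30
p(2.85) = 0.01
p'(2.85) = -0.03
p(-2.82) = -0.03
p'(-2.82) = -0.02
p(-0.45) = -0.56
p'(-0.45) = -0.43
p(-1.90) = -0.07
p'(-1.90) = -0.09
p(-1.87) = -0.07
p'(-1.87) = -0.09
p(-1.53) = -0.12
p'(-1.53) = -0.16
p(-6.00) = -0.00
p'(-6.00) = -0.00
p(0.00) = -0.56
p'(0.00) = 0.36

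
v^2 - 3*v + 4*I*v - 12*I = (v - 3)*(v + 4*I)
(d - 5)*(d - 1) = d^2 - 6*d + 5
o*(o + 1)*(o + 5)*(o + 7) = o^4 + 13*o^3 + 47*o^2 + 35*o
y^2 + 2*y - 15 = (y - 3)*(y + 5)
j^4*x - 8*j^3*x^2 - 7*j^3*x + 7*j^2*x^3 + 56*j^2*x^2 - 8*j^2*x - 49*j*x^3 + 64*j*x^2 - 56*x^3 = (j - 8)*(j - 7*x)*(j - x)*(j*x + x)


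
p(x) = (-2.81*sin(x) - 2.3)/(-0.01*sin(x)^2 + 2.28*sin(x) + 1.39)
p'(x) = (0.02*sin(x)*cos(x) - 2.28*cos(x))*(-2.81*sin(x) - 2.3)/(-0.01*sin(x)^2 + 2.28*sin(x) + 1.39)^2 - 2.81*cos(x)/(-0.01*sin(x)^2 + 2.28*sin(x) + 1.39) = (-0.0281*sin(x)^2 - 0.0460000000000003*sin(x) + 1.3381)*cos(x)/(0.0001*sin(x)^4 - 0.0456*sin(x)^3 + 5.1706*sin(x)^2 + 6.3384*sin(x) + 1.9321)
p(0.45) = -1.48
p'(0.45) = 0.21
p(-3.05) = -1.73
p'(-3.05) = -0.96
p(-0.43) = -2.58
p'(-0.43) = 6.41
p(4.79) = -0.56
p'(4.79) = 0.13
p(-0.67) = 18.69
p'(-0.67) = 1204.44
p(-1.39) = -0.54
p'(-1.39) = 0.33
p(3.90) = 2.01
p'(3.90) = -29.46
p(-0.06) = -1.70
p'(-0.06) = 0.85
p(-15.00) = 4.88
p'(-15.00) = -109.75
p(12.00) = -4.84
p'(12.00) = 42.64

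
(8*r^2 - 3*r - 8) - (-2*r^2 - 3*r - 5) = 10*r^2 - 3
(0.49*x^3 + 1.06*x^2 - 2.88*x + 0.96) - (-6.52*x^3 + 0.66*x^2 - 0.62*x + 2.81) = 7.01*x^3 + 0.4*x^2 - 2.26*x - 1.85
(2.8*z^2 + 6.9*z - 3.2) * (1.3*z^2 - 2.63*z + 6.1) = 3.64*z^4 + 1.606*z^3 - 5.227*z^2 + 50.506*z - 19.52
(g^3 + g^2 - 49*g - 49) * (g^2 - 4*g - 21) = g^5 - 3*g^4 - 74*g^3 + 126*g^2 + 1225*g + 1029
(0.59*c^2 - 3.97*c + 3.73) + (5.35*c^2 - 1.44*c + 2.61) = 5.94*c^2 - 5.41*c + 6.34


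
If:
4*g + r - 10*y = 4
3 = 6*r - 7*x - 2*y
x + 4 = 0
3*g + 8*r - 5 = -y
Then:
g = 2403/262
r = -417/131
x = -4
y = 773/262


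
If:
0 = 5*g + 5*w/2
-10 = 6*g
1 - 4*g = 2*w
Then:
No Solution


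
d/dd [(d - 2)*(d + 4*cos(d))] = d + (2 - d)*(4*sin(d) - 1) + 4*cos(d)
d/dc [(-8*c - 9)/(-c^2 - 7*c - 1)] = (8*c^2 + 56*c - (2*c + 7)*(8*c + 9) + 8)/(c^2 + 7*c + 1)^2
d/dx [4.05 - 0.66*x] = -0.660000000000000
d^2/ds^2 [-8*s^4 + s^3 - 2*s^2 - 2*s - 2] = -96*s^2 + 6*s - 4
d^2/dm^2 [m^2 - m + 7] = 2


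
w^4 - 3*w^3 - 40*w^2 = w^2*(w - 8)*(w + 5)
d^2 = d^2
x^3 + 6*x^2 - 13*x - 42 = (x - 3)*(x + 2)*(x + 7)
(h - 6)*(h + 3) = h^2 - 3*h - 18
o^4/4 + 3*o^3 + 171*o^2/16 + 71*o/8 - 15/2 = (o/4 + 1)*(o - 1/2)*(o + 5/2)*(o + 6)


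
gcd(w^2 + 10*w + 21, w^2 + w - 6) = w + 3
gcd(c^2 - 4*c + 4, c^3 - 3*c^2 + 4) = c^2 - 4*c + 4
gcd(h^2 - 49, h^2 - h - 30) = 1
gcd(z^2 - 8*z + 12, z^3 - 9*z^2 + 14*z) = z - 2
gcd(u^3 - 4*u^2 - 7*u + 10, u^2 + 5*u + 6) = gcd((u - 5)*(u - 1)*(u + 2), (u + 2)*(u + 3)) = u + 2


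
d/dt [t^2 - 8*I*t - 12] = 2*t - 8*I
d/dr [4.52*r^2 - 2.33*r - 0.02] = 9.04*r - 2.33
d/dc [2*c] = 2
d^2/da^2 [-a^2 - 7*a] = -2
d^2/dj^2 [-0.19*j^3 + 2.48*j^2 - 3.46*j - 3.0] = 4.96 - 1.14*j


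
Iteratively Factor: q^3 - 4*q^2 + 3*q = (q - 3)*(q^2 - q) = (q - 3)*(q - 1)*(q)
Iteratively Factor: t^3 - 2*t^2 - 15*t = (t)*(t^2 - 2*t - 15) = t*(t - 5)*(t + 3)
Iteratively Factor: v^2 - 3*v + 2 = (v - 1)*(v - 2)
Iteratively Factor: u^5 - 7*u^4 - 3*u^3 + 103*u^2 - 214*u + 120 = (u - 5)*(u^4 - 2*u^3 - 13*u^2 + 38*u - 24) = (u - 5)*(u + 4)*(u^3 - 6*u^2 + 11*u - 6) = (u - 5)*(u - 3)*(u + 4)*(u^2 - 3*u + 2) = (u - 5)*(u - 3)*(u - 1)*(u + 4)*(u - 2)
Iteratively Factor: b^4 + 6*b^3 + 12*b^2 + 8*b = (b)*(b^3 + 6*b^2 + 12*b + 8) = b*(b + 2)*(b^2 + 4*b + 4) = b*(b + 2)^2*(b + 2)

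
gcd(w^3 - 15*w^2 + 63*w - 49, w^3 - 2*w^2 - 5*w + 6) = w - 1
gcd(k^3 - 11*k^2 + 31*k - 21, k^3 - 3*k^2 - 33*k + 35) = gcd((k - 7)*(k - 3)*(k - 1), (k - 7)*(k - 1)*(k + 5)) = k^2 - 8*k + 7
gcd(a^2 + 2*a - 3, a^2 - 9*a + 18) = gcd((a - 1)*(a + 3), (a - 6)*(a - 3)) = 1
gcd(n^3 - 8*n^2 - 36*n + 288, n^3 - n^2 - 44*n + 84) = n - 6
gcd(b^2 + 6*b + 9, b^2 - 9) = b + 3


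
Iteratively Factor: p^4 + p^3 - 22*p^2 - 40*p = (p)*(p^3 + p^2 - 22*p - 40) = p*(p + 2)*(p^2 - p - 20) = p*(p - 5)*(p + 2)*(p + 4)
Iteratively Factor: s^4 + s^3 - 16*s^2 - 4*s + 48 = (s - 3)*(s^3 + 4*s^2 - 4*s - 16) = (s - 3)*(s + 4)*(s^2 - 4) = (s - 3)*(s - 2)*(s + 4)*(s + 2)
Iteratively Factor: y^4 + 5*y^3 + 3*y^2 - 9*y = (y + 3)*(y^3 + 2*y^2 - 3*y) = y*(y + 3)*(y^2 + 2*y - 3) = y*(y - 1)*(y + 3)*(y + 3)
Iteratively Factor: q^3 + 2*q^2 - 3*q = (q)*(q^2 + 2*q - 3) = q*(q - 1)*(q + 3)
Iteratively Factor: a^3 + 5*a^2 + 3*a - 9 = (a - 1)*(a^2 + 6*a + 9) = (a - 1)*(a + 3)*(a + 3)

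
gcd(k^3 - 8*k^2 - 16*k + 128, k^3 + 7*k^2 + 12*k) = k + 4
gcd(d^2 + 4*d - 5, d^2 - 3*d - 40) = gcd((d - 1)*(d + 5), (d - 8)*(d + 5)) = d + 5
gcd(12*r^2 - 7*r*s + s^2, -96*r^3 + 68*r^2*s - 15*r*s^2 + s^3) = 12*r^2 - 7*r*s + s^2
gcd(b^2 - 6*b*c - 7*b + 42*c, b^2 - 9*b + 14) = b - 7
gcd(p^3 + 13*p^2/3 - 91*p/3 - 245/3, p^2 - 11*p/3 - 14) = p + 7/3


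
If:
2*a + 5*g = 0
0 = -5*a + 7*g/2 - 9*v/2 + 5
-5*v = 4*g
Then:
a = 125/196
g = -25/98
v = 10/49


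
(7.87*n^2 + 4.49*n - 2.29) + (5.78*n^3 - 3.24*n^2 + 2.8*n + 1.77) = 5.78*n^3 + 4.63*n^2 + 7.29*n - 0.52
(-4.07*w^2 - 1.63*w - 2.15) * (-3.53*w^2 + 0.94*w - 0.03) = 14.3671*w^4 + 1.9281*w^3 + 6.1794*w^2 - 1.9721*w + 0.0645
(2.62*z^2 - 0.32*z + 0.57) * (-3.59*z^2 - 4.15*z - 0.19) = -9.4058*z^4 - 9.7242*z^3 - 1.2161*z^2 - 2.3047*z - 0.1083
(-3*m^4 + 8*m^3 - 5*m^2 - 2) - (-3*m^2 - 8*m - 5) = -3*m^4 + 8*m^3 - 2*m^2 + 8*m + 3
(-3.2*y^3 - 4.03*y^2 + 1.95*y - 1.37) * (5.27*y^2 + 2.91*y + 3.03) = -16.864*y^5 - 30.5501*y^4 - 11.1468*y^3 - 13.7563*y^2 + 1.9218*y - 4.1511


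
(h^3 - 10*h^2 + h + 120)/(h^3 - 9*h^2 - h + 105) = (h - 8)/(h - 7)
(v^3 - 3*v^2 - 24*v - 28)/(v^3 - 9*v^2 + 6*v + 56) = (v + 2)/(v - 4)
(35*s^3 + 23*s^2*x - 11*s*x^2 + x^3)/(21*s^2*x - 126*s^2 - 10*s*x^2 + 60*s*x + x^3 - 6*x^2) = (-5*s^2 - 4*s*x + x^2)/(-3*s*x + 18*s + x^2 - 6*x)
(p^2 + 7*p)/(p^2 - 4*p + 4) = p*(p + 7)/(p^2 - 4*p + 4)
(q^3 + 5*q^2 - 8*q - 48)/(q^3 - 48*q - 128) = (q - 3)/(q - 8)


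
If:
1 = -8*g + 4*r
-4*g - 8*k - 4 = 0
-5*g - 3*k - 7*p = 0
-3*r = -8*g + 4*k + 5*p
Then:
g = -5/182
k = -177/364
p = 83/364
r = 71/364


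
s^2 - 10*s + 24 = (s - 6)*(s - 4)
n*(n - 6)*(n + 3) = n^3 - 3*n^2 - 18*n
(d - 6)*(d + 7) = d^2 + d - 42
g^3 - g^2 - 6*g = g*(g - 3)*(g + 2)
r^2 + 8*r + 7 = (r + 1)*(r + 7)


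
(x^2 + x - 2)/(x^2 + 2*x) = (x - 1)/x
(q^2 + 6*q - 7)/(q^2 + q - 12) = (q^2 + 6*q - 7)/(q^2 + q - 12)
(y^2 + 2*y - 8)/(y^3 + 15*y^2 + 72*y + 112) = (y - 2)/(y^2 + 11*y + 28)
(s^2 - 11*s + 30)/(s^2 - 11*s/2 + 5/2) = 2*(s - 6)/(2*s - 1)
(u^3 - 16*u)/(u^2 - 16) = u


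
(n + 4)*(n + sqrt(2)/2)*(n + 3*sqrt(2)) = n^3 + 4*n^2 + 7*sqrt(2)*n^2/2 + 3*n + 14*sqrt(2)*n + 12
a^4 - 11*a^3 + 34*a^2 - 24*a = a*(a - 6)*(a - 4)*(a - 1)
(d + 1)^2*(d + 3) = d^3 + 5*d^2 + 7*d + 3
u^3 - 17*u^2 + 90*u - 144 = (u - 8)*(u - 6)*(u - 3)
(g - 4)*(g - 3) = g^2 - 7*g + 12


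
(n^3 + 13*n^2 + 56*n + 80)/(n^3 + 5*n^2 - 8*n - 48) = (n + 5)/(n - 3)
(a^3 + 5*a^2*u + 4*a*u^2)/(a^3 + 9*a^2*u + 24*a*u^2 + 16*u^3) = a/(a + 4*u)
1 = 1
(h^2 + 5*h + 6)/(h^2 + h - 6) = (h + 2)/(h - 2)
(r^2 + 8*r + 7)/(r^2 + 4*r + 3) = (r + 7)/(r + 3)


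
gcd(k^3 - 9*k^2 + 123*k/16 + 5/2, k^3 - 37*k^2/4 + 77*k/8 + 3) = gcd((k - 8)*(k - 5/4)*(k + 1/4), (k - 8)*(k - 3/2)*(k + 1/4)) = k^2 - 31*k/4 - 2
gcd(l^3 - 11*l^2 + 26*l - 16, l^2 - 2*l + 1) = l - 1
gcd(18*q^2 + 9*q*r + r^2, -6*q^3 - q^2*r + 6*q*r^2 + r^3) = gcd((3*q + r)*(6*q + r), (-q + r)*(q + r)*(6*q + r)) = 6*q + r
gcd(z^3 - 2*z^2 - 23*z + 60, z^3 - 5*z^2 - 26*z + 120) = z^2 + z - 20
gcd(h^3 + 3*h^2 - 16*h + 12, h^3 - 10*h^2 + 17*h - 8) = h - 1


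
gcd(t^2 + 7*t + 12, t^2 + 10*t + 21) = t + 3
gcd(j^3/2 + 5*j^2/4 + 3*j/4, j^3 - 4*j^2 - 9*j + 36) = 1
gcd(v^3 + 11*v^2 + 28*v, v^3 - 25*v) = v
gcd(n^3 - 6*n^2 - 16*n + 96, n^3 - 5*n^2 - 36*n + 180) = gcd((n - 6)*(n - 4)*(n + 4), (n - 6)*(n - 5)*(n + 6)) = n - 6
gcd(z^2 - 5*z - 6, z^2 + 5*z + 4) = z + 1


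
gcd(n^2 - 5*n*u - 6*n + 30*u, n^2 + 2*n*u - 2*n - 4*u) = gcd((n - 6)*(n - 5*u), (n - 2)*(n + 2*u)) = 1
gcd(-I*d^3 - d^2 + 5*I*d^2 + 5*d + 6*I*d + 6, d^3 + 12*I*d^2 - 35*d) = 1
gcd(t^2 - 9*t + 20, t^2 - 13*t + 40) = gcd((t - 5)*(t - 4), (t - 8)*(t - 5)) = t - 5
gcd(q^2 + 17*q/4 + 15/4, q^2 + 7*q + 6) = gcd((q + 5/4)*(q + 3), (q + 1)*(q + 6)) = 1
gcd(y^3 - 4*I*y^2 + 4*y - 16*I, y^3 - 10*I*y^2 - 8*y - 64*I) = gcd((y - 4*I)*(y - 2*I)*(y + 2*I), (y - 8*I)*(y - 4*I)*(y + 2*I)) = y^2 - 2*I*y + 8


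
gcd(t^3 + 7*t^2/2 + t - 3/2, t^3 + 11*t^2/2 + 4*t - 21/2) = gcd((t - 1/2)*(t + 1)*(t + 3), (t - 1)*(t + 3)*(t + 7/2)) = t + 3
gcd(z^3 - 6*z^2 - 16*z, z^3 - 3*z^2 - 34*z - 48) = z^2 - 6*z - 16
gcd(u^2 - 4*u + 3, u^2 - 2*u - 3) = u - 3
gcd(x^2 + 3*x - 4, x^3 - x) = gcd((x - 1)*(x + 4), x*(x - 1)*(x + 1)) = x - 1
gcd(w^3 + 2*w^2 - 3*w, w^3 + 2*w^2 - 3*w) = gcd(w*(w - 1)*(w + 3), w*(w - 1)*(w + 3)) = w^3 + 2*w^2 - 3*w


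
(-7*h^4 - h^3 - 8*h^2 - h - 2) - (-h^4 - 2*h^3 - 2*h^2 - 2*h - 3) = -6*h^4 + h^3 - 6*h^2 + h + 1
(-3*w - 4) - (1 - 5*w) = 2*w - 5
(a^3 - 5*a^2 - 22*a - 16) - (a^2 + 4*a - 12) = a^3 - 6*a^2 - 26*a - 4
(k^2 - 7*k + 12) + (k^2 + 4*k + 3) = 2*k^2 - 3*k + 15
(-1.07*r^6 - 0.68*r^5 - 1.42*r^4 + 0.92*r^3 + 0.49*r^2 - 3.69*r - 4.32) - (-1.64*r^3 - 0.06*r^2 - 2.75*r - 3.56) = -1.07*r^6 - 0.68*r^5 - 1.42*r^4 + 2.56*r^3 + 0.55*r^2 - 0.94*r - 0.76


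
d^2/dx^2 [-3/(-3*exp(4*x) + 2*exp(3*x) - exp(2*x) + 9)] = 6*((-24*exp(2*x) + 9*exp(x) - 2)*(3*exp(4*x) - 2*exp(3*x) + exp(2*x) - 9) + 4*(6*exp(2*x) - 3*exp(x) + 1)^2*exp(2*x))*exp(2*x)/(3*exp(4*x) - 2*exp(3*x) + exp(2*x) - 9)^3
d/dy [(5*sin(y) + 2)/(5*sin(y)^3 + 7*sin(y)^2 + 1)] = (-50*sin(y)^3 - 65*sin(y)^2 - 28*sin(y) + 5)*cos(y)/(5*sin(y)^3 + 7*sin(y)^2 + 1)^2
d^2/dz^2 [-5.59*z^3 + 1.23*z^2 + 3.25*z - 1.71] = 2.46 - 33.54*z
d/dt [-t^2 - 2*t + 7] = -2*t - 2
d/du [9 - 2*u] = -2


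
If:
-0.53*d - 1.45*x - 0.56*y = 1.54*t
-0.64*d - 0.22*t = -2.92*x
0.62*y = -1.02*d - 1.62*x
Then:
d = -0.440863583831126*y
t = -0.112919579689286*y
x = -0.105135274377933*y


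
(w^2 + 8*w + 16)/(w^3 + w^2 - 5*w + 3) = (w^2 + 8*w + 16)/(w^3 + w^2 - 5*w + 3)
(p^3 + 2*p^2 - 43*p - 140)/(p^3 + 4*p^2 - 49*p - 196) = (p + 5)/(p + 7)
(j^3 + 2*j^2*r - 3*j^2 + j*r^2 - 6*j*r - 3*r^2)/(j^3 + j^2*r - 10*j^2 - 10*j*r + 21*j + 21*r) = (j + r)/(j - 7)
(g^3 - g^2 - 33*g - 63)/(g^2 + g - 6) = (g^2 - 4*g - 21)/(g - 2)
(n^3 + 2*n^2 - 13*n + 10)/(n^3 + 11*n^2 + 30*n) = (n^2 - 3*n + 2)/(n*(n + 6))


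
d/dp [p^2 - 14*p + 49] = 2*p - 14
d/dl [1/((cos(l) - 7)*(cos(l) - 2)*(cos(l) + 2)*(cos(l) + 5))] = (-75*cos(l) - 3*cos(2*l) + cos(3*l) + 5)*sin(l)/((cos(l) - 7)^2*(cos(l) - 2)^2*(cos(l) + 2)^2*(cos(l) + 5)^2)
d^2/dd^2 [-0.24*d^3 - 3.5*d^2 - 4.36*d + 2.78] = -1.44*d - 7.0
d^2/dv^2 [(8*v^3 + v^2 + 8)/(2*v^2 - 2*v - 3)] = 2*(84*v^3 + 258*v^2 + 120*v + 89)/(8*v^6 - 24*v^5 - 12*v^4 + 64*v^3 + 18*v^2 - 54*v - 27)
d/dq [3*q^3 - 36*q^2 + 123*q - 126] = 9*q^2 - 72*q + 123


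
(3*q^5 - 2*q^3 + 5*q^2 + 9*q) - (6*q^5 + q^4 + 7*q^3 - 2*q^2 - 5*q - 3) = -3*q^5 - q^4 - 9*q^3 + 7*q^2 + 14*q + 3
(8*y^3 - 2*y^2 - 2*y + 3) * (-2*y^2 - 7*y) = -16*y^5 - 52*y^4 + 18*y^3 + 8*y^2 - 21*y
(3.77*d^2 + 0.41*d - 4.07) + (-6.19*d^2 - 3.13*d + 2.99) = -2.42*d^2 - 2.72*d - 1.08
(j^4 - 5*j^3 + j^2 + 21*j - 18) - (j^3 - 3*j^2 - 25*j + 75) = j^4 - 6*j^3 + 4*j^2 + 46*j - 93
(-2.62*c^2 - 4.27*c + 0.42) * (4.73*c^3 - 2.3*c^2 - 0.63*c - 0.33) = -12.3926*c^5 - 14.1711*c^4 + 13.4582*c^3 + 2.5887*c^2 + 1.1445*c - 0.1386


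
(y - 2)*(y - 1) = y^2 - 3*y + 2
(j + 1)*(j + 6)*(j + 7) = j^3 + 14*j^2 + 55*j + 42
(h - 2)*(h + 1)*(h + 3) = h^3 + 2*h^2 - 5*h - 6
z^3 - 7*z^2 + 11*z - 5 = (z - 5)*(z - 1)^2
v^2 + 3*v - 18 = (v - 3)*(v + 6)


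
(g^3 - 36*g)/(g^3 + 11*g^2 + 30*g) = (g - 6)/(g + 5)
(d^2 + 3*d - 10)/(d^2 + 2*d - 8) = (d + 5)/(d + 4)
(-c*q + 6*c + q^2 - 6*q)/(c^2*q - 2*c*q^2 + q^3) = (q - 6)/(q*(-c + q))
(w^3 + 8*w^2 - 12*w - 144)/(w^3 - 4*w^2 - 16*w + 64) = (w^2 + 12*w + 36)/(w^2 - 16)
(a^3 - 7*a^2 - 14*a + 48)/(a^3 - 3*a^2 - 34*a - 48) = (a - 2)/(a + 2)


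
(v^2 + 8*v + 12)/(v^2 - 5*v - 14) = (v + 6)/(v - 7)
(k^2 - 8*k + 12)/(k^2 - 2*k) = (k - 6)/k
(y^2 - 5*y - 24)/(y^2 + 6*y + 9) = (y - 8)/(y + 3)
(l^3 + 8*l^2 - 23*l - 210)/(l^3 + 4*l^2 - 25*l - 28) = (l^2 + l - 30)/(l^2 - 3*l - 4)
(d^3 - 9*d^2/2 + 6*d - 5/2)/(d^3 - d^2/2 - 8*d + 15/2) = (d - 1)/(d + 3)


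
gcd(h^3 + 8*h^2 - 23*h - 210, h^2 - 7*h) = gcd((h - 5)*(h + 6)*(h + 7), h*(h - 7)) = 1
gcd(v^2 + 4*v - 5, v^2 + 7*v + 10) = v + 5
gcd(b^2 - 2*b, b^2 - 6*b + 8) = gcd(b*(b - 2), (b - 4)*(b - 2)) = b - 2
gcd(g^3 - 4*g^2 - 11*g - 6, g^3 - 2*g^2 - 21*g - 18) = g^2 - 5*g - 6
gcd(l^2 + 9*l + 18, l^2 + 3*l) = l + 3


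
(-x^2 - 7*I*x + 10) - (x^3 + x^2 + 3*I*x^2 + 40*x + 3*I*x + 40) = -x^3 - 2*x^2 - 3*I*x^2 - 40*x - 10*I*x - 30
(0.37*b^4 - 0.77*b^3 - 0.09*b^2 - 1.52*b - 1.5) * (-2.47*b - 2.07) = -0.9139*b^5 + 1.136*b^4 + 1.8162*b^3 + 3.9407*b^2 + 6.8514*b + 3.105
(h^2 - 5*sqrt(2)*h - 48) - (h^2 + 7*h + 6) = -5*sqrt(2)*h - 7*h - 54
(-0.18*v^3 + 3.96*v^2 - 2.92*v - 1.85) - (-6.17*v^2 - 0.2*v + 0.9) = -0.18*v^3 + 10.13*v^2 - 2.72*v - 2.75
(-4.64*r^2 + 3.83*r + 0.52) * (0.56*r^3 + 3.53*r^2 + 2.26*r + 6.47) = -2.5984*r^5 - 14.2344*r^4 + 3.3247*r^3 - 19.5294*r^2 + 25.9553*r + 3.3644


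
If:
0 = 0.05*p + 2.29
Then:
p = -45.80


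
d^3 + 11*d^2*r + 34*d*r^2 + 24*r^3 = (d + r)*(d + 4*r)*(d + 6*r)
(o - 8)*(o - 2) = o^2 - 10*o + 16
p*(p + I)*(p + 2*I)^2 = p^4 + 5*I*p^3 - 8*p^2 - 4*I*p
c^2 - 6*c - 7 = (c - 7)*(c + 1)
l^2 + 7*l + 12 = (l + 3)*(l + 4)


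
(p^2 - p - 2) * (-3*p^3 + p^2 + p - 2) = -3*p^5 + 4*p^4 + 6*p^3 - 5*p^2 + 4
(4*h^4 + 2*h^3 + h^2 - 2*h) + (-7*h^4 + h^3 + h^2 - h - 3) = -3*h^4 + 3*h^3 + 2*h^2 - 3*h - 3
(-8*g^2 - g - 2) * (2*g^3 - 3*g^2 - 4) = -16*g^5 + 22*g^4 - g^3 + 38*g^2 + 4*g + 8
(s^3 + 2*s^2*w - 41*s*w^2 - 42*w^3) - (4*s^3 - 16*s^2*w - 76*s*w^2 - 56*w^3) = -3*s^3 + 18*s^2*w + 35*s*w^2 + 14*w^3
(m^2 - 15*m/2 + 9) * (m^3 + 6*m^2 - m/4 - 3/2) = m^5 - 3*m^4/2 - 145*m^3/4 + 435*m^2/8 + 9*m - 27/2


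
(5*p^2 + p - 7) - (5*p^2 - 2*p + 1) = 3*p - 8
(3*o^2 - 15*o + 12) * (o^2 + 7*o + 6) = 3*o^4 + 6*o^3 - 75*o^2 - 6*o + 72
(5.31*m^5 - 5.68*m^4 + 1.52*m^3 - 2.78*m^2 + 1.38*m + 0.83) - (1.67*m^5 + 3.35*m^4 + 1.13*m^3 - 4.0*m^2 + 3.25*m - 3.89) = 3.64*m^5 - 9.03*m^4 + 0.39*m^3 + 1.22*m^2 - 1.87*m + 4.72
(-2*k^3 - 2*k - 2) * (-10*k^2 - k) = 20*k^5 + 2*k^4 + 20*k^3 + 22*k^2 + 2*k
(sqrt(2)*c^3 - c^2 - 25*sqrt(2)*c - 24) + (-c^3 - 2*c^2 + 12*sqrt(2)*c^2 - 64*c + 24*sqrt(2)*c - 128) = -c^3 + sqrt(2)*c^3 - 3*c^2 + 12*sqrt(2)*c^2 - 64*c - sqrt(2)*c - 152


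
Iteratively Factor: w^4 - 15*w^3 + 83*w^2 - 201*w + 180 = (w - 3)*(w^3 - 12*w^2 + 47*w - 60) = (w - 3)^2*(w^2 - 9*w + 20) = (w - 5)*(w - 3)^2*(w - 4)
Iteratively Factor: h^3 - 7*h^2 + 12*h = (h - 4)*(h^2 - 3*h) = h*(h - 4)*(h - 3)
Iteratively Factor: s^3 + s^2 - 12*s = (s - 3)*(s^2 + 4*s) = s*(s - 3)*(s + 4)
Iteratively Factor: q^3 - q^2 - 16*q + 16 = (q + 4)*(q^2 - 5*q + 4) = (q - 1)*(q + 4)*(q - 4)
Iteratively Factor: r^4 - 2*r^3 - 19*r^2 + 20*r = (r + 4)*(r^3 - 6*r^2 + 5*r) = r*(r + 4)*(r^2 - 6*r + 5) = r*(r - 1)*(r + 4)*(r - 5)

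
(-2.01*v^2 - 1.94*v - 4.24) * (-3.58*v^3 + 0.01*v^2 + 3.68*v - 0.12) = 7.1958*v^5 + 6.9251*v^4 + 7.763*v^3 - 6.9404*v^2 - 15.3704*v + 0.5088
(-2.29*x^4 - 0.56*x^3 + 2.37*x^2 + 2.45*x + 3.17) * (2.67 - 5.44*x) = 12.4576*x^5 - 3.0679*x^4 - 14.388*x^3 - 7.0001*x^2 - 10.7033*x + 8.4639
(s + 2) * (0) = 0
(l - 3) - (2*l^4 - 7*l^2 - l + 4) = -2*l^4 + 7*l^2 + 2*l - 7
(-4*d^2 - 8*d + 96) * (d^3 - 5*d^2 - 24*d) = -4*d^5 + 12*d^4 + 232*d^3 - 288*d^2 - 2304*d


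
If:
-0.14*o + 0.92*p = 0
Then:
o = 6.57142857142857*p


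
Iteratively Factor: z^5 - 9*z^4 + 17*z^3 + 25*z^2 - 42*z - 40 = (z + 1)*(z^4 - 10*z^3 + 27*z^2 - 2*z - 40) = (z - 2)*(z + 1)*(z^3 - 8*z^2 + 11*z + 20) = (z - 5)*(z - 2)*(z + 1)*(z^2 - 3*z - 4) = (z - 5)*(z - 4)*(z - 2)*(z + 1)*(z + 1)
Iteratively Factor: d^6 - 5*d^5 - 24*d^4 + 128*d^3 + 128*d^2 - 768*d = (d - 4)*(d^5 - d^4 - 28*d^3 + 16*d^2 + 192*d) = (d - 4)^2*(d^4 + 3*d^3 - 16*d^2 - 48*d) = (d - 4)^3*(d^3 + 7*d^2 + 12*d) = (d - 4)^3*(d + 3)*(d^2 + 4*d) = d*(d - 4)^3*(d + 3)*(d + 4)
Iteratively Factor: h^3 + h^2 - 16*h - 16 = (h + 1)*(h^2 - 16) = (h + 1)*(h + 4)*(h - 4)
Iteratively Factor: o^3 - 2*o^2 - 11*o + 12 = (o + 3)*(o^2 - 5*o + 4) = (o - 1)*(o + 3)*(o - 4)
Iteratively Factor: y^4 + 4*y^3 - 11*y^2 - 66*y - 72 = (y + 3)*(y^3 + y^2 - 14*y - 24) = (y + 3)^2*(y^2 - 2*y - 8) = (y - 4)*(y + 3)^2*(y + 2)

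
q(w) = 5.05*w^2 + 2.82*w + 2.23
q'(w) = 10.1*w + 2.82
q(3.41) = 70.57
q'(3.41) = 37.26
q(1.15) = 12.15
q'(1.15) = 14.44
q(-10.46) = 525.26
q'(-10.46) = -102.83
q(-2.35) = 23.49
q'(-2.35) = -20.92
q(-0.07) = 2.06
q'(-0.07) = 2.11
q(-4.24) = 81.06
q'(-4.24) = -40.00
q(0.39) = 4.10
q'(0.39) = 6.76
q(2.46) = 39.73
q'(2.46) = 27.67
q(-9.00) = 385.90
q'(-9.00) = -88.08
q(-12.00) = 695.59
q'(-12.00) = -118.38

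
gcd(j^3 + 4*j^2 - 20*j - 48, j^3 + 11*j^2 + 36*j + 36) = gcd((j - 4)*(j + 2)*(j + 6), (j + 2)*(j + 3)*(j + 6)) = j^2 + 8*j + 12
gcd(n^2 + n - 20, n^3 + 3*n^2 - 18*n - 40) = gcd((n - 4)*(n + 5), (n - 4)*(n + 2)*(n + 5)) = n^2 + n - 20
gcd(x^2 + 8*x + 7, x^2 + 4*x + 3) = x + 1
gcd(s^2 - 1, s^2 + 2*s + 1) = s + 1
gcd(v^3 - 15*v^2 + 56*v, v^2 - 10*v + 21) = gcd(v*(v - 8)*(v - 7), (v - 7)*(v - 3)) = v - 7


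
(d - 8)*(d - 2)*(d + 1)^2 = d^4 - 8*d^3 - 3*d^2 + 22*d + 16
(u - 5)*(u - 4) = u^2 - 9*u + 20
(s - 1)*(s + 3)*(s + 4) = s^3 + 6*s^2 + 5*s - 12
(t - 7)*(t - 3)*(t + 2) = t^3 - 8*t^2 + t + 42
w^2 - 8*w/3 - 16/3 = (w - 4)*(w + 4/3)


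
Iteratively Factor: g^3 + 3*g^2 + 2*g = (g + 2)*(g^2 + g) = g*(g + 2)*(g + 1)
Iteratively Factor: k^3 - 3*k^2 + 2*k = (k - 2)*(k^2 - k) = k*(k - 2)*(k - 1)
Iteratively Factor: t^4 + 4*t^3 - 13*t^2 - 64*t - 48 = (t - 4)*(t^3 + 8*t^2 + 19*t + 12) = (t - 4)*(t + 4)*(t^2 + 4*t + 3) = (t - 4)*(t + 1)*(t + 4)*(t + 3)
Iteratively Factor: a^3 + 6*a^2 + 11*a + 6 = (a + 2)*(a^2 + 4*a + 3) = (a + 2)*(a + 3)*(a + 1)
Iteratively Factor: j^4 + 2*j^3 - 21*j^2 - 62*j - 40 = (j + 1)*(j^3 + j^2 - 22*j - 40) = (j + 1)*(j + 4)*(j^2 - 3*j - 10) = (j - 5)*(j + 1)*(j + 4)*(j + 2)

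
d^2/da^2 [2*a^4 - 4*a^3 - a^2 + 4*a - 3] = 24*a^2 - 24*a - 2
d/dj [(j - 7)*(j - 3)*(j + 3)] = 3*j^2 - 14*j - 9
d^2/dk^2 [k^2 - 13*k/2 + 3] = 2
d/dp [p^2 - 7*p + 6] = 2*p - 7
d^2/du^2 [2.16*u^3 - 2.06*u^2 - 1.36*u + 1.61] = 12.96*u - 4.12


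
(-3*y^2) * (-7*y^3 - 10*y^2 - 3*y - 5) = 21*y^5 + 30*y^4 + 9*y^3 + 15*y^2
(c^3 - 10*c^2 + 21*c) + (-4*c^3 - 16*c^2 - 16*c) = -3*c^3 - 26*c^2 + 5*c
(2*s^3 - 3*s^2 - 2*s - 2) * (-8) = -16*s^3 + 24*s^2 + 16*s + 16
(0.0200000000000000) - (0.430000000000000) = -0.410000000000000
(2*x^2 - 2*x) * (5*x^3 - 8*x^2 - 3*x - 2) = 10*x^5 - 26*x^4 + 10*x^3 + 2*x^2 + 4*x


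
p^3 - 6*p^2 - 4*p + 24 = (p - 6)*(p - 2)*(p + 2)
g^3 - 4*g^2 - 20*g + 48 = (g - 6)*(g - 2)*(g + 4)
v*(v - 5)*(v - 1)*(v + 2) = v^4 - 4*v^3 - 7*v^2 + 10*v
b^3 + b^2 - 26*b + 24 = (b - 4)*(b - 1)*(b + 6)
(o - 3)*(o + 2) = o^2 - o - 6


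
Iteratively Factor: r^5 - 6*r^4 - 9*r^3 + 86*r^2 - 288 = (r + 3)*(r^4 - 9*r^3 + 18*r^2 + 32*r - 96) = (r - 3)*(r + 3)*(r^3 - 6*r^2 + 32) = (r - 4)*(r - 3)*(r + 3)*(r^2 - 2*r - 8) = (r - 4)^2*(r - 3)*(r + 3)*(r + 2)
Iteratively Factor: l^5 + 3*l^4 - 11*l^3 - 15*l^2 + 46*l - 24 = (l + 4)*(l^4 - l^3 - 7*l^2 + 13*l - 6) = (l - 1)*(l + 4)*(l^3 - 7*l + 6) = (l - 2)*(l - 1)*(l + 4)*(l^2 + 2*l - 3) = (l - 2)*(l - 1)*(l + 3)*(l + 4)*(l - 1)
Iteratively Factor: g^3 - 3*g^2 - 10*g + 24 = (g + 3)*(g^2 - 6*g + 8) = (g - 2)*(g + 3)*(g - 4)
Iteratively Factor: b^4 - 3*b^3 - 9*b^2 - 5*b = (b + 1)*(b^3 - 4*b^2 - 5*b) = (b - 5)*(b + 1)*(b^2 + b) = b*(b - 5)*(b + 1)*(b + 1)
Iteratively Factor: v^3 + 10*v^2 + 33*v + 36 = (v + 3)*(v^2 + 7*v + 12) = (v + 3)^2*(v + 4)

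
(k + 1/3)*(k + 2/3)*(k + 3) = k^3 + 4*k^2 + 29*k/9 + 2/3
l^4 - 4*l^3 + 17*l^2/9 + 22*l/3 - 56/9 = (l - 7/3)*(l - 2)*(l - 1)*(l + 4/3)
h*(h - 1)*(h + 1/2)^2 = h^4 - 3*h^2/4 - h/4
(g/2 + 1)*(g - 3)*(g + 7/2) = g^3/2 + 5*g^2/4 - 19*g/4 - 21/2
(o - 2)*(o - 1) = o^2 - 3*o + 2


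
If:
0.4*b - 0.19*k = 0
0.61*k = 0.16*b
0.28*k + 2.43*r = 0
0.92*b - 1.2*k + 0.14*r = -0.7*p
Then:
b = 0.00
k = 0.00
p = 0.00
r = 0.00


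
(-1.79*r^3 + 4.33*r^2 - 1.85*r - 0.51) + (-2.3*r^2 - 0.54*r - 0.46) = -1.79*r^3 + 2.03*r^2 - 2.39*r - 0.97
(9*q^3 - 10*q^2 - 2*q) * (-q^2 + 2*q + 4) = -9*q^5 + 28*q^4 + 18*q^3 - 44*q^2 - 8*q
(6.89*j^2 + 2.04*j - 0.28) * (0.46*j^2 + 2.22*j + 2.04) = 3.1694*j^4 + 16.2342*j^3 + 18.4556*j^2 + 3.54*j - 0.5712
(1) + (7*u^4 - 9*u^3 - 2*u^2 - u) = 7*u^4 - 9*u^3 - 2*u^2 - u + 1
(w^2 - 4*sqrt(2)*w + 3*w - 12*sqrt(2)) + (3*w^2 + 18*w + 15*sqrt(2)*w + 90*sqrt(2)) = 4*w^2 + 11*sqrt(2)*w + 21*w + 78*sqrt(2)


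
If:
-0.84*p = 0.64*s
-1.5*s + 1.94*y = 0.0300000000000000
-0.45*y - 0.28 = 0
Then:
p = 0.63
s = -0.82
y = -0.62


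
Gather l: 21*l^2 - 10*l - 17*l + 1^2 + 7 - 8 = 21*l^2 - 27*l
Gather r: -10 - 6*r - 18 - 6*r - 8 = -12*r - 36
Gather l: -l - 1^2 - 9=-l - 10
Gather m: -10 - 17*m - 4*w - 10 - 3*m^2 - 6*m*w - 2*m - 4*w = -3*m^2 + m*(-6*w - 19) - 8*w - 20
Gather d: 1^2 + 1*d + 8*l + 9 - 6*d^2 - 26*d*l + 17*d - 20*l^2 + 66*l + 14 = -6*d^2 + d*(18 - 26*l) - 20*l^2 + 74*l + 24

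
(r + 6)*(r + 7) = r^2 + 13*r + 42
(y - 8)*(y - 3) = y^2 - 11*y + 24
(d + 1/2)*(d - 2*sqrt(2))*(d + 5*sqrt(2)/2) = d^3 + d^2/2 + sqrt(2)*d^2/2 - 10*d + sqrt(2)*d/4 - 5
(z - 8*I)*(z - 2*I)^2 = z^3 - 12*I*z^2 - 36*z + 32*I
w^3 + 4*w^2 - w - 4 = (w - 1)*(w + 1)*(w + 4)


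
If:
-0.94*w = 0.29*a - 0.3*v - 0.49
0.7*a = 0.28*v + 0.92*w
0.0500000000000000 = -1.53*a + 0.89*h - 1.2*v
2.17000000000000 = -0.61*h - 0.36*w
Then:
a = -0.63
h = -3.62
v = -1.92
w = 0.10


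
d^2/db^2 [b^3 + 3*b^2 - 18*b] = 6*b + 6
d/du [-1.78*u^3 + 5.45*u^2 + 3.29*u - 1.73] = -5.34*u^2 + 10.9*u + 3.29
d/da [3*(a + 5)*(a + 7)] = 6*a + 36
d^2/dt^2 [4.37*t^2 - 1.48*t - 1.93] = 8.74000000000000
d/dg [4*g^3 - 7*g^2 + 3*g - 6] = 12*g^2 - 14*g + 3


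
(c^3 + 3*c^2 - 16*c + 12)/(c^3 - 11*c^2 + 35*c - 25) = (c^2 + 4*c - 12)/(c^2 - 10*c + 25)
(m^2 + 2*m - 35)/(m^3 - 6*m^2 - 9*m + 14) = (m^2 + 2*m - 35)/(m^3 - 6*m^2 - 9*m + 14)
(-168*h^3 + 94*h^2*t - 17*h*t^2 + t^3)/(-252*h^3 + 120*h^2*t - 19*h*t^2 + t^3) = (-4*h + t)/(-6*h + t)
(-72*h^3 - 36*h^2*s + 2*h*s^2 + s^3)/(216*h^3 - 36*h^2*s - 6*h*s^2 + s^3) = (2*h + s)/(-6*h + s)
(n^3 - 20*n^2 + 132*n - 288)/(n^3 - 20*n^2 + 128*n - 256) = (n^2 - 12*n + 36)/(n^2 - 12*n + 32)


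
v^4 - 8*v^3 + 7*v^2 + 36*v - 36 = (v - 6)*(v - 3)*(v - 1)*(v + 2)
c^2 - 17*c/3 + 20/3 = (c - 4)*(c - 5/3)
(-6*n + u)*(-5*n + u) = 30*n^2 - 11*n*u + u^2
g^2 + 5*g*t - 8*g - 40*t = (g - 8)*(g + 5*t)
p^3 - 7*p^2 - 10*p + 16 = (p - 8)*(p - 1)*(p + 2)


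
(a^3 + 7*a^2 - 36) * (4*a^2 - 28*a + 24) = 4*a^5 - 172*a^3 + 24*a^2 + 1008*a - 864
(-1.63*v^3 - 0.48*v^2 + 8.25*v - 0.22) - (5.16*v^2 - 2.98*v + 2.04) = -1.63*v^3 - 5.64*v^2 + 11.23*v - 2.26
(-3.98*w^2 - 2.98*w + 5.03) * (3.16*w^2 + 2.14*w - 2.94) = -12.5768*w^4 - 17.934*w^3 + 21.2188*w^2 + 19.5254*w - 14.7882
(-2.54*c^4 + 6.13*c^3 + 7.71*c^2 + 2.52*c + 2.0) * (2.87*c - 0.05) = -7.2898*c^5 + 17.7201*c^4 + 21.8212*c^3 + 6.8469*c^2 + 5.614*c - 0.1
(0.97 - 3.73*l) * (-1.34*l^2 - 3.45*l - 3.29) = 4.9982*l^3 + 11.5687*l^2 + 8.9252*l - 3.1913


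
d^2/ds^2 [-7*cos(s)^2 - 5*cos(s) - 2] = 5*cos(s) + 14*cos(2*s)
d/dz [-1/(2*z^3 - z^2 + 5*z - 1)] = (6*z^2 - 2*z + 5)/(2*z^3 - z^2 + 5*z - 1)^2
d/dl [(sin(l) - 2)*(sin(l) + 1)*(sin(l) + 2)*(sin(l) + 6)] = (4*sin(l)^3 + 21*sin(l)^2 + 4*sin(l) - 28)*cos(l)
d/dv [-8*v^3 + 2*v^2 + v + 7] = -24*v^2 + 4*v + 1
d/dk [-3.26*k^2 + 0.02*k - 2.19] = 0.02 - 6.52*k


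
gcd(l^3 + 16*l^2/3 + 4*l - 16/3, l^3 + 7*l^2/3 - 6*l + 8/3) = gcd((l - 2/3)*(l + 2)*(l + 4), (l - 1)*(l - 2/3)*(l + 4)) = l^2 + 10*l/3 - 8/3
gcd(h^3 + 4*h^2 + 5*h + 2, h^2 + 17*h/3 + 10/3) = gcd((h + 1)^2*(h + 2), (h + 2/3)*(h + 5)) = 1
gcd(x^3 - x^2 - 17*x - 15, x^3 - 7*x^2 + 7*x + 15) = x^2 - 4*x - 5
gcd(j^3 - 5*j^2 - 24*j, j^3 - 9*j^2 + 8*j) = j^2 - 8*j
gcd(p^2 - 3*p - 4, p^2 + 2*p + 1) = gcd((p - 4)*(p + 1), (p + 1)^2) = p + 1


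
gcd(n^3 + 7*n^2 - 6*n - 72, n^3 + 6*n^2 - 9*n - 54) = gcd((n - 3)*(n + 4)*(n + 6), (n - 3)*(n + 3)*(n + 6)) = n^2 + 3*n - 18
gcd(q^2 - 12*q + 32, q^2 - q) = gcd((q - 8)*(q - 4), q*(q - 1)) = 1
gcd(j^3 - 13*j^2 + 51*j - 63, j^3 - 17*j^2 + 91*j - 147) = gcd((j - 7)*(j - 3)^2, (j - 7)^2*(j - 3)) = j^2 - 10*j + 21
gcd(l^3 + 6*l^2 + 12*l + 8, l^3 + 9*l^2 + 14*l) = l + 2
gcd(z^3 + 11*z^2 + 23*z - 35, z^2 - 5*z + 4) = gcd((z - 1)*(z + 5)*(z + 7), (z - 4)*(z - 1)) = z - 1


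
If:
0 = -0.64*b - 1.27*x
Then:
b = -1.984375*x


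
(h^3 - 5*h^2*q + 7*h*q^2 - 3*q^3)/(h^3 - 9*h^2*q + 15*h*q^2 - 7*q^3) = (-h + 3*q)/(-h + 7*q)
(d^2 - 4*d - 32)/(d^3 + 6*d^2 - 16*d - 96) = (d - 8)/(d^2 + 2*d - 24)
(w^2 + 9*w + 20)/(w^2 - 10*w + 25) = (w^2 + 9*w + 20)/(w^2 - 10*w + 25)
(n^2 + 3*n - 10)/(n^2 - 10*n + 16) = (n + 5)/(n - 8)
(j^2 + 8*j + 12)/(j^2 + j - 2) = (j + 6)/(j - 1)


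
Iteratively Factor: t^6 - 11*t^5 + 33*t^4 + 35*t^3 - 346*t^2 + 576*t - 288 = (t - 2)*(t^5 - 9*t^4 + 15*t^3 + 65*t^2 - 216*t + 144) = (t - 2)*(t + 3)*(t^4 - 12*t^3 + 51*t^2 - 88*t + 48) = (t - 2)*(t - 1)*(t + 3)*(t^3 - 11*t^2 + 40*t - 48) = (t - 4)*(t - 2)*(t - 1)*(t + 3)*(t^2 - 7*t + 12) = (t - 4)^2*(t - 2)*(t - 1)*(t + 3)*(t - 3)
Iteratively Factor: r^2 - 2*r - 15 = (r + 3)*(r - 5)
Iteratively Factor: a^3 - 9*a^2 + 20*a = (a - 5)*(a^2 - 4*a) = a*(a - 5)*(a - 4)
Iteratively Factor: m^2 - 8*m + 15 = (m - 3)*(m - 5)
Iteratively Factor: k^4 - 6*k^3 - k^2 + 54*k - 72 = (k - 4)*(k^3 - 2*k^2 - 9*k + 18) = (k - 4)*(k - 2)*(k^2 - 9) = (k - 4)*(k - 3)*(k - 2)*(k + 3)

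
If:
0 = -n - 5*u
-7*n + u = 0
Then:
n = 0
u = 0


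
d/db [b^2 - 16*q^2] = 2*b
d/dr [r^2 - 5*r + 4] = 2*r - 5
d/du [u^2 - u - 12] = 2*u - 1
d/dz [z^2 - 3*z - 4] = 2*z - 3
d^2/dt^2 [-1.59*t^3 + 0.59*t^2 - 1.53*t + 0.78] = 1.18 - 9.54*t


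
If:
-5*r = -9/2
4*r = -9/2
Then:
No Solution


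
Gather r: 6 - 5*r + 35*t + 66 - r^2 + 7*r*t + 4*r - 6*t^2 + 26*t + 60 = -r^2 + r*(7*t - 1) - 6*t^2 + 61*t + 132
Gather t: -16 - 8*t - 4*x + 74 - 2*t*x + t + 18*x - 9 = t*(-2*x - 7) + 14*x + 49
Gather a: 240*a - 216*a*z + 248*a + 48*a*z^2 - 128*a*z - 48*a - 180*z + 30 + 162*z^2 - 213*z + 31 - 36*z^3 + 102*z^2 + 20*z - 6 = a*(48*z^2 - 344*z + 440) - 36*z^3 + 264*z^2 - 373*z + 55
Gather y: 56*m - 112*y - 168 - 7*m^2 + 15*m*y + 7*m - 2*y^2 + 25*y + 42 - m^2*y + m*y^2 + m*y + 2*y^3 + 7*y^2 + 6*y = -7*m^2 + 63*m + 2*y^3 + y^2*(m + 5) + y*(-m^2 + 16*m - 81) - 126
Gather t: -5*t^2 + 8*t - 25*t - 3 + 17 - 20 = -5*t^2 - 17*t - 6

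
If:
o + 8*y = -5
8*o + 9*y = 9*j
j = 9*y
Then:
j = -45/17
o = -45/17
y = -5/17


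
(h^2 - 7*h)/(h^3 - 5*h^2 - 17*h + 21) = h/(h^2 + 2*h - 3)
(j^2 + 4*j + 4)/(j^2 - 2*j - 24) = (j^2 + 4*j + 4)/(j^2 - 2*j - 24)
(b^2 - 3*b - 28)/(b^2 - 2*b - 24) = (b - 7)/(b - 6)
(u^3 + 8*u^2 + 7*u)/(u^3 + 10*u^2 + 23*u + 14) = u/(u + 2)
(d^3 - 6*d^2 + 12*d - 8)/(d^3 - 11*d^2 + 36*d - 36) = (d^2 - 4*d + 4)/(d^2 - 9*d + 18)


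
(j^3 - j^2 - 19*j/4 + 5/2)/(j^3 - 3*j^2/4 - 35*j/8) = 2*(2*j^2 + 3*j - 2)/(j*(4*j + 7))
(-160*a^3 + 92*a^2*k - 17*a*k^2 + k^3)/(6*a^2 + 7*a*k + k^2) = (-160*a^3 + 92*a^2*k - 17*a*k^2 + k^3)/(6*a^2 + 7*a*k + k^2)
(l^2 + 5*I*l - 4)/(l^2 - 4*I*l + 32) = (l + I)/(l - 8*I)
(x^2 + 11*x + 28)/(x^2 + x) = (x^2 + 11*x + 28)/(x*(x + 1))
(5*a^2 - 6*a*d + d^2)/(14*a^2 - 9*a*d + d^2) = (5*a^2 - 6*a*d + d^2)/(14*a^2 - 9*a*d + d^2)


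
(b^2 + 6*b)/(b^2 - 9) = b*(b + 6)/(b^2 - 9)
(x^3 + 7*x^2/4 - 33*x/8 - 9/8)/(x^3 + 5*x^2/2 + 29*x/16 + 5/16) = 2*(2*x^2 + 3*x - 9)/(4*x^2 + 9*x + 5)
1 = 1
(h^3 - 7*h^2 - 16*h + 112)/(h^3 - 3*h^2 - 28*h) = (h - 4)/h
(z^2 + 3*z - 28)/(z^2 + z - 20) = (z + 7)/(z + 5)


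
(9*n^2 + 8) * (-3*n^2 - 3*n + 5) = -27*n^4 - 27*n^3 + 21*n^2 - 24*n + 40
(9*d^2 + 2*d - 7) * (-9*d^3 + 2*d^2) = -81*d^5 + 67*d^3 - 14*d^2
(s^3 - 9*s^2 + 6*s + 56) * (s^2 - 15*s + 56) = s^5 - 24*s^4 + 197*s^3 - 538*s^2 - 504*s + 3136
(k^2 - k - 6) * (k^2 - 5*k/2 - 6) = k^4 - 7*k^3/2 - 19*k^2/2 + 21*k + 36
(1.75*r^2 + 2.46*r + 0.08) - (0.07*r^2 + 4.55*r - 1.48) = 1.68*r^2 - 2.09*r + 1.56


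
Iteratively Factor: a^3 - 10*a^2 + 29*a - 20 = (a - 5)*(a^2 - 5*a + 4) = (a - 5)*(a - 1)*(a - 4)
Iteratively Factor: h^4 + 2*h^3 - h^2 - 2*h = (h + 2)*(h^3 - h) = h*(h + 2)*(h^2 - 1) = h*(h - 1)*(h + 2)*(h + 1)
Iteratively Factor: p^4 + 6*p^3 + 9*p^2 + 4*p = (p)*(p^3 + 6*p^2 + 9*p + 4) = p*(p + 1)*(p^2 + 5*p + 4) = p*(p + 1)*(p + 4)*(p + 1)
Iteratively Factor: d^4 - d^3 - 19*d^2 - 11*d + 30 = (d - 5)*(d^3 + 4*d^2 + d - 6) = (d - 5)*(d + 2)*(d^2 + 2*d - 3) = (d - 5)*(d - 1)*(d + 2)*(d + 3)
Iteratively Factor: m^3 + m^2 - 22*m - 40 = (m + 2)*(m^2 - m - 20) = (m - 5)*(m + 2)*(m + 4)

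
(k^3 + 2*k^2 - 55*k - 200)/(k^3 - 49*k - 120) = (k + 5)/(k + 3)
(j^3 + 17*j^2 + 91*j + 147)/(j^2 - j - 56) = (j^2 + 10*j + 21)/(j - 8)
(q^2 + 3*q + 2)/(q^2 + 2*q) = (q + 1)/q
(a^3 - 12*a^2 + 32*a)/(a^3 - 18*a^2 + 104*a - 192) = a/(a - 6)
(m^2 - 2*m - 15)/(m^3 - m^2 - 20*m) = (m + 3)/(m*(m + 4))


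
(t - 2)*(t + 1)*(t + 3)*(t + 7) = t^4 + 9*t^3 + 9*t^2 - 41*t - 42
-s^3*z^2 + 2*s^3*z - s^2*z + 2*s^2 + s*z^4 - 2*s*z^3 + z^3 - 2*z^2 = (-s + z)*(s + z)*(z - 2)*(s*z + 1)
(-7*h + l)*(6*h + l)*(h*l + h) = -42*h^3*l - 42*h^3 - h^2*l^2 - h^2*l + h*l^3 + h*l^2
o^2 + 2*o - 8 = (o - 2)*(o + 4)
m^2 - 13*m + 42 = (m - 7)*(m - 6)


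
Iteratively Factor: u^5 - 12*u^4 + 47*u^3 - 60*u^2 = (u - 5)*(u^4 - 7*u^3 + 12*u^2) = (u - 5)*(u - 4)*(u^3 - 3*u^2) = (u - 5)*(u - 4)*(u - 3)*(u^2) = u*(u - 5)*(u - 4)*(u - 3)*(u)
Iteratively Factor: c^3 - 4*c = (c)*(c^2 - 4) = c*(c + 2)*(c - 2)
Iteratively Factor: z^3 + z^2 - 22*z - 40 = (z - 5)*(z^2 + 6*z + 8) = (z - 5)*(z + 2)*(z + 4)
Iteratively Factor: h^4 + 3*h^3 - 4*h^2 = (h - 1)*(h^3 + 4*h^2) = h*(h - 1)*(h^2 + 4*h) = h*(h - 1)*(h + 4)*(h)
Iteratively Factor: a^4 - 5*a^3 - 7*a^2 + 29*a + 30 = (a + 1)*(a^3 - 6*a^2 - a + 30) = (a - 3)*(a + 1)*(a^2 - 3*a - 10) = (a - 3)*(a + 1)*(a + 2)*(a - 5)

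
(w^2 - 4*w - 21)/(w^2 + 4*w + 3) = (w - 7)/(w + 1)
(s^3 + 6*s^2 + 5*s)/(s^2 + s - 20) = s*(s + 1)/(s - 4)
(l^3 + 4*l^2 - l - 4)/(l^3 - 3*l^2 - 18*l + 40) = (l^2 - 1)/(l^2 - 7*l + 10)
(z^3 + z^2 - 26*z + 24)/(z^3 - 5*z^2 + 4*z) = (z + 6)/z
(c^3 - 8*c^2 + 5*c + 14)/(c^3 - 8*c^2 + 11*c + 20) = (c^2 - 9*c + 14)/(c^2 - 9*c + 20)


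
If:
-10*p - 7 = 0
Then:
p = -7/10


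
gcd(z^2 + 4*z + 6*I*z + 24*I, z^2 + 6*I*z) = z + 6*I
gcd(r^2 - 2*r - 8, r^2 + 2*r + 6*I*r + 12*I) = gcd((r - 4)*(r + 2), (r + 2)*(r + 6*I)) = r + 2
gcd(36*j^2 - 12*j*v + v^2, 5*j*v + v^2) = 1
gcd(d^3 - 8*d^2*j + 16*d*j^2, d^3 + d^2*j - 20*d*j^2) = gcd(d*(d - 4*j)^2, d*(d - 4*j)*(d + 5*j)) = d^2 - 4*d*j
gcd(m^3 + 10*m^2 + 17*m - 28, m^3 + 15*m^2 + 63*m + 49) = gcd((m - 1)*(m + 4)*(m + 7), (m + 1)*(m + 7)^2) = m + 7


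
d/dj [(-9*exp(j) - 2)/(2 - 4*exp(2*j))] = (-18*exp(2*j) - 8*exp(j) - 9)*exp(j)/(2*(4*exp(4*j) - 4*exp(2*j) + 1))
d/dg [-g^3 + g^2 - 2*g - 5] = -3*g^2 + 2*g - 2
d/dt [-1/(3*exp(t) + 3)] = 1/(12*cosh(t/2)^2)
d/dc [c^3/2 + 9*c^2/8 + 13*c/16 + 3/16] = 3*c^2/2 + 9*c/4 + 13/16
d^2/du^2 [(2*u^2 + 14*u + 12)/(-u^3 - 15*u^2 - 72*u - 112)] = 4*(-u^4 - 13*u^3 - 15*u^2 + 401*u + 1430)/(u^7 + 37*u^6 + 579*u^5 + 4967*u^4 + 25232*u^3 + 75936*u^2 + 125440*u + 87808)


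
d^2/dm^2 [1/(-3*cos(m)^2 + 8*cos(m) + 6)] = 2*(-18*sin(m)^4 + 77*sin(m)^2 - 21*cos(m) + 9*cos(3*m) + 23)/(3*sin(m)^2 + 8*cos(m) + 3)^3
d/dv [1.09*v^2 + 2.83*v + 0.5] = 2.18*v + 2.83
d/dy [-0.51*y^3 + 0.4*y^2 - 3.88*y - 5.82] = -1.53*y^2 + 0.8*y - 3.88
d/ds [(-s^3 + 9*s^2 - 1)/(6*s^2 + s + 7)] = (3*s*(6 - s)*(6*s^2 + s + 7) + (12*s + 1)*(s^3 - 9*s^2 + 1))/(6*s^2 + s + 7)^2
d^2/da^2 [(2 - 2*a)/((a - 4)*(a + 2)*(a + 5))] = 12*(-a^5 - a^4 - a^3 - 89*a^2 - 134*a + 388)/(a^9 + 9*a^8 - 27*a^7 - 417*a^6 - 234*a^5 + 6156*a^4 + 11928*a^3 - 24480*a^2 - 86400*a - 64000)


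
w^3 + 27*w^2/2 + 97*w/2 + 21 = (w + 1/2)*(w + 6)*(w + 7)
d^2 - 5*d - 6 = (d - 6)*(d + 1)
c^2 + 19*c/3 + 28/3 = (c + 7/3)*(c + 4)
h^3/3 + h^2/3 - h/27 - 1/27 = (h/3 + 1/3)*(h - 1/3)*(h + 1/3)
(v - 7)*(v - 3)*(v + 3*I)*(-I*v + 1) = -I*v^4 + 4*v^3 + 10*I*v^3 - 40*v^2 - 18*I*v^2 + 84*v - 30*I*v + 63*I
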